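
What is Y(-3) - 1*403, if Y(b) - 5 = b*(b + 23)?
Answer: -458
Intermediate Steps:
Y(b) = 5 + b*(23 + b) (Y(b) = 5 + b*(b + 23) = 5 + b*(23 + b))
Y(-3) - 1*403 = (5 + (-3)² + 23*(-3)) - 1*403 = (5 + 9 - 69) - 403 = -55 - 403 = -458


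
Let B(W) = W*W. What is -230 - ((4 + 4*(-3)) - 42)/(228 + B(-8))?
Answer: -33555/146 ≈ -229.83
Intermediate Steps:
B(W) = W²
-230 - ((4 + 4*(-3)) - 42)/(228 + B(-8)) = -230 - ((4 + 4*(-3)) - 42)/(228 + (-8)²) = -230 - ((4 - 12) - 42)/(228 + 64) = -230 - (-8 - 42)/292 = -230 - (-50)/292 = -230 - 1*(-25/146) = -230 + 25/146 = -33555/146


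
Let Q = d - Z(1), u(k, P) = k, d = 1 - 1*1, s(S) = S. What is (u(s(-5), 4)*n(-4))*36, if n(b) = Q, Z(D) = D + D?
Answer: 360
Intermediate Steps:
Z(D) = 2*D
d = 0 (d = 1 - 1 = 0)
Q = -2 (Q = 0 - 2 = -2)
n(b) = -2
(u(s(-5), 4)*n(-4))*36 = -5*(-2)*36 = 10*36 = 360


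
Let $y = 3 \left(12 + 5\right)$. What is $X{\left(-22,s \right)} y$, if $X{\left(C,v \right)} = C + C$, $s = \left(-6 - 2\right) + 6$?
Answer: $-2244$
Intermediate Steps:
$s = -2$ ($s = -8 + 6 = -2$)
$X{\left(C,v \right)} = 2 C$
$y = 51$ ($y = 3 \cdot 17 = 51$)
$X{\left(-22,s \right)} y = 2 \left(-22\right) 51 = \left(-44\right) 51 = -2244$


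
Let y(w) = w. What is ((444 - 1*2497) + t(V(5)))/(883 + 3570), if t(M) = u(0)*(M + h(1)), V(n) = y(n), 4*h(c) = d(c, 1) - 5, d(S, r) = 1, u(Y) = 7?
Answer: -2025/4453 ≈ -0.45475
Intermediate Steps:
h(c) = -1 (h(c) = (1 - 5)/4 = (¼)*(-4) = -1)
V(n) = n
t(M) = -7 + 7*M (t(M) = 7*(M - 1) = 7*(-1 + M) = -7 + 7*M)
((444 - 1*2497) + t(V(5)))/(883 + 3570) = ((444 - 1*2497) + (-7 + 7*5))/(883 + 3570) = ((444 - 2497) + (-7 + 35))/4453 = (-2053 + 28)*(1/4453) = -2025*1/4453 = -2025/4453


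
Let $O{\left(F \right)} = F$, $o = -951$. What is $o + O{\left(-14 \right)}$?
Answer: $-965$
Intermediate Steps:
$o + O{\left(-14 \right)} = -951 - 14 = -965$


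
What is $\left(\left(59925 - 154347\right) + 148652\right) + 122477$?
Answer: $176707$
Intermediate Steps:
$\left(\left(59925 - 154347\right) + 148652\right) + 122477 = \left(-94422 + 148652\right) + 122477 = 54230 + 122477 = 176707$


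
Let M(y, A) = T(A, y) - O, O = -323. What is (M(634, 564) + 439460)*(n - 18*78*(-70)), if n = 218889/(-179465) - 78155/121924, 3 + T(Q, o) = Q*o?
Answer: 3542687099999331851/45208865 ≈ 7.8363e+10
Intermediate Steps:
T(Q, o) = -3 + Q*o
M(y, A) = 320 + A*y (M(y, A) = (-3 + A*y) - 1*(-323) = (-3 + A*y) + 323 = 320 + A*y)
n = -336478591/180835460 (n = 218889*(-1/179465) - 78155*1/121924 = -19899/16315 - 7105/11084 = -336478591/180835460 ≈ -1.8607)
(M(634, 564) + 439460)*(n - 18*78*(-70)) = ((320 + 564*634) + 439460)*(-336478591/180835460 - 18*78*(-70)) = ((320 + 357576) + 439460)*(-336478591/180835460 - 1404*(-70)) = (357896 + 439460)*(-336478591/180835460 + 98280) = 797356*(17772172530209/180835460) = 3542687099999331851/45208865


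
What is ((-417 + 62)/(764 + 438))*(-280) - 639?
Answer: -334339/601 ≈ -556.30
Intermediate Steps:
((-417 + 62)/(764 + 438))*(-280) - 639 = -355/1202*(-280) - 639 = 49700/601 - 639 = -334339/601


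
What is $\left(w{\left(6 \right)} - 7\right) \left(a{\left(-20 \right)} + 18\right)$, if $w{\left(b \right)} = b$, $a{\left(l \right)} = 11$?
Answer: $-29$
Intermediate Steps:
$\left(w{\left(6 \right)} - 7\right) \left(a{\left(-20 \right)} + 18\right) = \left(6 - 7\right) \left(11 + 18\right) = \left(-1\right) 29 = -29$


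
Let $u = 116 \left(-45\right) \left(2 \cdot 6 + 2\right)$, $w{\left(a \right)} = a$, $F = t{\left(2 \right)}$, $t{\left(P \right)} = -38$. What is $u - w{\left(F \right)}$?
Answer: $-73042$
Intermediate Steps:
$F = -38$
$u = -73080$ ($u = - 5220 \left(12 + 2\right) = \left(-5220\right) 14 = -73080$)
$u - w{\left(F \right)} = -73080 - -38 = -73080 + 38 = -73042$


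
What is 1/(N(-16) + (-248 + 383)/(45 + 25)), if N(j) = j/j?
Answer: 14/41 ≈ 0.34146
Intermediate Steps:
N(j) = 1
1/(N(-16) + (-248 + 383)/(45 + 25)) = 1/(1 + (-248 + 383)/(45 + 25)) = 1/(1 + 135/70) = 1/(1 + 135*(1/70)) = 1/(1 + 27/14) = 1/(41/14) = 14/41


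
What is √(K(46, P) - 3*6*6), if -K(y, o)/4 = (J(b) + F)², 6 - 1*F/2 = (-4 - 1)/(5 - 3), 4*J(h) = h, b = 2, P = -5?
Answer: I*√1333 ≈ 36.51*I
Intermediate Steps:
J(h) = h/4
F = 17 (F = 12 - 2*(-4 - 1)/(5 - 3) = 12 - (-10)/2 = 12 - 2*(-5/2) = 12 + 5 = 17)
K(y, o) = -1225 (K(y, o) = -4*((¼)*2 + 17)² = -4*(½ + 17)² = -4*(35/2)² = -4*1225/4 = -1225)
√(K(46, P) - 3*6*6) = √(-1225 - 3*6*6) = √(-1225 - 18*6) = √(-1225 - 108) = √(-1333) = I*√1333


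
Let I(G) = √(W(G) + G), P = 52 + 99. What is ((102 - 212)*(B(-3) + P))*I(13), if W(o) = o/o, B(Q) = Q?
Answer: -16280*√14 ≈ -60914.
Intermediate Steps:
P = 151
W(o) = 1
I(G) = √(1 + G)
((102 - 212)*(B(-3) + P))*I(13) = ((102 - 212)*(-3 + 151))*√(1 + 13) = (-110*148)*√14 = -16280*√14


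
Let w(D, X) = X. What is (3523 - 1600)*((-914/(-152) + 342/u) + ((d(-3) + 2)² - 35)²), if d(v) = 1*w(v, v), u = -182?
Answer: 15429165501/6916 ≈ 2.2309e+6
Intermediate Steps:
d(v) = v (d(v) = 1*v = v)
(3523 - 1600)*((-914/(-152) + 342/u) + ((d(-3) + 2)² - 35)²) = (3523 - 1600)*((-914/(-152) + 342/(-182)) + ((-3 + 2)² - 35)²) = 1923*((-914*(-1/152) + 342*(-1/182)) + ((-1)² - 35)²) = 1923*((457/76 - 171/91) + (1 - 35)²) = 1923*(28591/6916 + (-34)²) = 1923*(28591/6916 + 1156) = 1923*(8023487/6916) = 15429165501/6916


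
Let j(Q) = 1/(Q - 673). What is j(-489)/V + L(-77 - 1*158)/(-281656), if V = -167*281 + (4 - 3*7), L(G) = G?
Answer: 1602409967/1920504108096 ≈ 0.00083437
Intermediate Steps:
j(Q) = 1/(-673 + Q)
V = -46944 (V = -46927 + (4 - 21) = -46927 - 17 = -46944)
j(-489)/V + L(-77 - 1*158)/(-281656) = 1/(-673 - 489*(-46944)) + (-77 - 1*158)/(-281656) = -1/46944/(-1162) + (-77 - 158)*(-1/281656) = -1/1162*(-1/46944) - 235*(-1/281656) = 1/54548928 + 235/281656 = 1602409967/1920504108096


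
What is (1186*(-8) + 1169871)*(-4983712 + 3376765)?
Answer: -1864673980701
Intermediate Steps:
(1186*(-8) + 1169871)*(-4983712 + 3376765) = (-9488 + 1169871)*(-1606947) = 1160383*(-1606947) = -1864673980701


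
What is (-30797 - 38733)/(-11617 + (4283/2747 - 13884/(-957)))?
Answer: 30464326145/5082908194 ≈ 5.9935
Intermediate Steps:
(-30797 - 38733)/(-11617 + (4283/2747 - 13884/(-957))) = -69530/(-11617 + (4283*(1/2747) - 13884*(-1/957))) = -69530/(-11617 + (4283/2747 + 4628/319)) = -69530/(-11617 + 14079393/876293) = -69530/(-10165816388/876293) = -69530*(-876293/10165816388) = 30464326145/5082908194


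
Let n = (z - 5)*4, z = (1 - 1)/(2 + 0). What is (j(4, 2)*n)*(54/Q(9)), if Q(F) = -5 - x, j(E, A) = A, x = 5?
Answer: 216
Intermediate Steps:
z = 0 (z = 0/2 = 0*(½) = 0)
Q(F) = -10 (Q(F) = -5 - 1*5 = -5 - 5 = -10)
n = -20 (n = (0 - 5)*4 = -5*4 = -20)
(j(4, 2)*n)*(54/Q(9)) = (2*(-20))*(54/(-10)) = -2160*(-1)/10 = -40*(-27/5) = 216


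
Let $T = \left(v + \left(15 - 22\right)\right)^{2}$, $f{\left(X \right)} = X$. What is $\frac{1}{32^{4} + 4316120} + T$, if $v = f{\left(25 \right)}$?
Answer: $\frac{1738161505}{5364696} \approx 324.0$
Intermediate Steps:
$v = 25$
$T = 324$ ($T = \left(25 + \left(15 - 22\right)\right)^{2} = \left(25 - 7\right)^{2} = 18^{2} = 324$)
$\frac{1}{32^{4} + 4316120} + T = \frac{1}{32^{4} + 4316120} + 324 = \frac{1}{1048576 + 4316120} + 324 = \frac{1}{5364696} + 324 = \frac{1738161505}{5364696}$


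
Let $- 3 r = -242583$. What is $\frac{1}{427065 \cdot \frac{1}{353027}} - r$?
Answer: $- \frac{34532549938}{427065} \approx -80860.0$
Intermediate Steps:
$r = 80861$ ($r = \left(- \frac{1}{3}\right) \left(-242583\right) = 80861$)
$\frac{1}{427065 \cdot \frac{1}{353027}} - r = \frac{1}{427065 \cdot \frac{1}{353027}} - 80861 = \frac{1}{\frac{427065}{353027}} - 80861 = \frac{353027}{427065} - 80861 = - \frac{34532549938}{427065}$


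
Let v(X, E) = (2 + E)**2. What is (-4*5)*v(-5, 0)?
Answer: -80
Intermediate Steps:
(-4*5)*v(-5, 0) = (-4*5)*(2 + 0)**2 = -20*2**2 = -20*4 = -80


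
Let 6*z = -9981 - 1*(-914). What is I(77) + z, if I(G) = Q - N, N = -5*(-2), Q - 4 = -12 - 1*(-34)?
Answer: -8971/6 ≈ -1495.2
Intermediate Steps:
Q = 26 (Q = 4 + (-12 - 1*(-34)) = 4 + (-12 + 34) = 4 + 22 = 26)
N = 10
z = -9067/6 (z = (-9981 - 1*(-914))/6 = (-9981 + 914)/6 = (⅙)*(-9067) = -9067/6 ≈ -1511.2)
I(G) = 16 (I(G) = 26 - 1*10 = 26 - 10 = 16)
I(77) + z = 16 - 9067/6 = -8971/6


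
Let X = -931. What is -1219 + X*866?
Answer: -807465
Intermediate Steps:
-1219 + X*866 = -1219 - 931*866 = -1219 - 806246 = -807465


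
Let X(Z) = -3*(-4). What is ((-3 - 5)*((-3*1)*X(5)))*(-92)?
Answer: -26496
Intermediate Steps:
X(Z) = 12
((-3 - 5)*((-3*1)*X(5)))*(-92) = ((-3 - 5)*(-3*1*12))*(-92) = -(-24)*12*(-92) = -8*(-36)*(-92) = 288*(-92) = -26496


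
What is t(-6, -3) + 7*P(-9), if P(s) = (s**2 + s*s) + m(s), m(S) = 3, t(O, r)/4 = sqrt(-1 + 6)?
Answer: 1155 + 4*sqrt(5) ≈ 1163.9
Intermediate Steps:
t(O, r) = 4*sqrt(5) (t(O, r) = 4*sqrt(-1 + 6) = 4*sqrt(5))
P(s) = 3 + 2*s**2 (P(s) = (s**2 + s*s) + 3 = (s**2 + s**2) + 3 = 2*s**2 + 3 = 3 + 2*s**2)
t(-6, -3) + 7*P(-9) = 4*sqrt(5) + 7*(3 + 2*(-9)**2) = 4*sqrt(5) + 7*(3 + 2*81) = 4*sqrt(5) + 7*(3 + 162) = 4*sqrt(5) + 7*165 = 4*sqrt(5) + 1155 = 1155 + 4*sqrt(5)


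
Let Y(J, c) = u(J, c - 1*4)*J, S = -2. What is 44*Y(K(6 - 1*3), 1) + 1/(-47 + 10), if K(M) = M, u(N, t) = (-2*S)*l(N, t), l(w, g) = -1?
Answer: -19537/37 ≈ -528.03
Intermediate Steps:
u(N, t) = -4 (u(N, t) = -2*(-2)*(-1) = 4*(-1) = -4)
Y(J, c) = -4*J
44*Y(K(6 - 1*3), 1) + 1/(-47 + 10) = 44*(-4*(6 - 1*3)) + 1/(-47 + 10) = 44*(-4*(6 - 3)) + 1/(-37) = 44*(-4*3) - 1/37 = 44*(-12) - 1/37 = -528 - 1/37 = -19537/37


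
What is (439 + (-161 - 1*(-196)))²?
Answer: 224676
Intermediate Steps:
(439 + (-161 - 1*(-196)))² = (439 + (-161 + 196))² = (439 + 35)² = 474² = 224676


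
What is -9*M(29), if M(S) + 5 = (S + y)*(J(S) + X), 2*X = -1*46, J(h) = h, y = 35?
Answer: -3411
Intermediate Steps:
X = -23 (X = (-1*46)/2 = (½)*(-46) = -23)
M(S) = -5 + (-23 + S)*(35 + S) (M(S) = -5 + (S + 35)*(S - 23) = -5 + (35 + S)*(-23 + S) = -5 + (-23 + S)*(35 + S))
-9*M(29) = -9*(-810 + 29² + 12*29) = -9*(-810 + 841 + 348) = -9*379 = -3411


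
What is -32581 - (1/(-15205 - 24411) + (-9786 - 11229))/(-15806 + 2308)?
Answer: -17423091168449/534736768 ≈ -32583.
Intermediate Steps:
-32581 - (1/(-15205 - 24411) + (-9786 - 11229))/(-15806 + 2308) = -32581 - (1/(-39616) - 21015)/(-13498) = -32581 - (-1/39616 - 21015)*(-1)/13498 = -32581 - (-832530241)*(-1)/(39616*13498) = -32581 - 1*832530241/534736768 = -32581 - 832530241/534736768 = -17423091168449/534736768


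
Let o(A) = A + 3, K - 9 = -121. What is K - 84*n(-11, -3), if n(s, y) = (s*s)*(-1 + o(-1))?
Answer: -10276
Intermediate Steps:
K = -112 (K = 9 - 121 = -112)
o(A) = 3 + A
n(s, y) = s² (n(s, y) = (s*s)*(-1 + (3 - 1)) = s²*(-1 + 2) = s²*1 = s²)
K - 84*n(-11, -3) = -112 - 84*(-11)² = -112 - 84*121 = -112 - 10164 = -10276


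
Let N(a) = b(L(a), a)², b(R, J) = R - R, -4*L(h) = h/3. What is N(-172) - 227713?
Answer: -227713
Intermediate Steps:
L(h) = -h/12 (L(h) = -h/(4*3) = -h/12)
b(R, J) = 0
N(a) = 0 (N(a) = 0² = 0)
N(-172) - 227713 = 0 - 227713 = -227713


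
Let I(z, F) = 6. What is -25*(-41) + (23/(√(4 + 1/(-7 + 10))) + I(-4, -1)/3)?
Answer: 1027 + 23*√39/13 ≈ 1038.0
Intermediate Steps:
-25*(-41) + (23/(√(4 + 1/(-7 + 10))) + I(-4, -1)/3) = -25*(-41) + (23/(√(4 + 1/(-7 + 10))) + 6/3) = 1025 + (23/(√(4 + 1/3)) + 6*(⅓)) = 1025 + (23/(√(4 + ⅓)) + 2) = 1025 + (23/(√(13/3)) + 2) = 1025 + (23/((√39/3)) + 2) = 1025 + (23*(√39/13) + 2) = 1025 + (23*√39/13 + 2) = 1025 + (2 + 23*√39/13) = 1027 + 23*√39/13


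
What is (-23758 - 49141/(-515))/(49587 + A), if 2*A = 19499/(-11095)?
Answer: -54082484302/113332551193 ≈ -0.47720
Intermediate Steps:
A = -19499/22190 (A = (19499/(-11095))/2 = (19499*(-1/11095))/2 = (1/2)*(-19499/11095) = -19499/22190 ≈ -0.87873)
(-23758 - 49141/(-515))/(49587 + A) = (-23758 - 49141/(-515))/(49587 - 19499/22190) = (-23758 - 49141*(-1/515))/(1100316031/22190) = (-23758 + 49141/515)*(22190/1100316031) = -12186229/515*22190/1100316031 = -54082484302/113332551193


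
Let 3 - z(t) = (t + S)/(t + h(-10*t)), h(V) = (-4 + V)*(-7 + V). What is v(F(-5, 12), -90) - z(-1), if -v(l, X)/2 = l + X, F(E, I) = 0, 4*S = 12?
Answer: 3011/17 ≈ 177.12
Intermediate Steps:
S = 3 (S = (¼)*12 = 3)
h(V) = (-7 + V)*(-4 + V)
z(t) = 3 - (3 + t)/(28 + 100*t² + 111*t) (z(t) = 3 - (t + 3)/(t + (28 + (-10*t)² - (-110)*t)) = 3 - (3 + t)/(t + (28 + 100*t² + 110*t)) = 3 - (3 + t)/(28 + 100*t² + 111*t))
v(l, X) = -2*X - 2*l (v(l, X) = -2*(l + X) = -2*(X + l) = -2*X - 2*l)
v(F(-5, 12), -90) - z(-1) = (-2*(-90) - 2*0) - (81 + 300*(-1)² + 332*(-1))/(28 + 100*(-1)² + 111*(-1)) = (180 + 0) - (81 + 300*1 - 332)/(28 + 100*1 - 111) = 180 - (81 + 300 - 332)/(28 + 100 - 111) = 180 - 49/17 = 3011/17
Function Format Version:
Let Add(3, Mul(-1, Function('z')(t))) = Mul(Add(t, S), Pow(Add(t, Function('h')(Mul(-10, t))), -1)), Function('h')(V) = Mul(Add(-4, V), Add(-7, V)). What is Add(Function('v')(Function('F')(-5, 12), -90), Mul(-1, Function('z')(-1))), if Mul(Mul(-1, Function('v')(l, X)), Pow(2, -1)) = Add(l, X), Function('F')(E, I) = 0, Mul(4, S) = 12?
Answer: Rational(3011, 17) ≈ 177.12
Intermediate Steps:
S = 3 (S = Mul(Rational(1, 4), 12) = 3)
Function('h')(V) = Mul(Add(-7, V), Add(-4, V))
Function('z')(t) = Add(3, Mul(-1, Pow(Add(28, Mul(100, Pow(t, 2)), Mul(111, t)), -1), Add(3, t))) (Function('z')(t) = Add(3, Mul(-1, Mul(Add(t, 3), Pow(Add(t, Add(28, Pow(Mul(-10, t), 2), Mul(-11, Mul(-10, t)))), -1)))) = Add(3, Mul(-1, Mul(Add(3, t), Pow(Add(t, Add(28, Mul(100, Pow(t, 2)), Mul(110, t))), -1)))) = Add(3, Mul(-1, Mul(Add(3, t), Pow(Add(28, Mul(100, Pow(t, 2)), Mul(111, t)), -1)))) = Add(3, Mul(-1, Mul(Pow(Add(28, Mul(100, Pow(t, 2)), Mul(111, t)), -1), Add(3, t)))) = Add(3, Mul(-1, Pow(Add(28, Mul(100, Pow(t, 2)), Mul(111, t)), -1), Add(3, t))))
Function('v')(l, X) = Add(Mul(-2, X), Mul(-2, l)) (Function('v')(l, X) = Mul(-2, Add(l, X)) = Mul(-2, Add(X, l)) = Add(Mul(-2, X), Mul(-2, l)))
Add(Function('v')(Function('F')(-5, 12), -90), Mul(-1, Function('z')(-1))) = Add(Add(Mul(-2, -90), Mul(-2, 0)), Mul(-1, Mul(Pow(Add(28, Mul(100, Pow(-1, 2)), Mul(111, -1)), -1), Add(81, Mul(300, Pow(-1, 2)), Mul(332, -1))))) = Add(Add(180, 0), Mul(-1, Mul(Pow(Add(28, Mul(100, 1), -111), -1), Add(81, Mul(300, 1), -332)))) = Add(180, Mul(-1, Mul(Pow(Add(28, 100, -111), -1), Add(81, 300, -332)))) = Add(180, Mul(-1, Mul(Pow(17, -1), 49))) = Add(180, Mul(-1, Mul(Rational(1, 17), 49))) = Add(180, Mul(-1, Rational(49, 17))) = Add(180, Rational(-49, 17)) = Rational(3011, 17)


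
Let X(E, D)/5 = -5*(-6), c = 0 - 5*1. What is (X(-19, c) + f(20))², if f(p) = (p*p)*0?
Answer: 22500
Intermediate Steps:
f(p) = 0 (f(p) = p²*0 = 0)
c = -5 (c = 0 - 5 = -5)
X(E, D) = 150 (X(E, D) = 5*(-5*(-6)) = 5*30 = 150)
(X(-19, c) + f(20))² = (150 + 0)² = 150² = 22500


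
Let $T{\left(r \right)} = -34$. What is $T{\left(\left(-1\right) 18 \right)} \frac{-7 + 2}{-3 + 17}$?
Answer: $\frac{85}{7} \approx 12.143$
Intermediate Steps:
$T{\left(\left(-1\right) 18 \right)} \frac{-7 + 2}{-3 + 17} = - 34 \frac{-7 + 2}{-3 + 17} = - 34 \left(- \frac{5}{14}\right) = - 34 \left(\left(-5\right) \frac{1}{14}\right) = \left(-34\right) \left(- \frac{5}{14}\right) = \frac{85}{7}$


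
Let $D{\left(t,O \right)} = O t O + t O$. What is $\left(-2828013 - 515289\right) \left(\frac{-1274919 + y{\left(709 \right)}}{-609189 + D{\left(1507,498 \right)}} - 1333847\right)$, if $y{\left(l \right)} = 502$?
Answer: $\frac{555771749248982138328}{124627775} \approx 4.4595 \cdot 10^{12}$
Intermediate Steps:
$D{\left(t,O \right)} = O t + t O^{2}$ ($D{\left(t,O \right)} = t O^{2} + O t = O t + t O^{2}$)
$\left(-2828013 - 515289\right) \left(\frac{-1274919 + y{\left(709 \right)}}{-609189 + D{\left(1507,498 \right)}} - 1333847\right) = \left(-2828013 - 515289\right) \left(\frac{-1274919 + 502}{-609189 + 498 \cdot 1507 \left(1 + 498\right)} - 1333847\right) = - 3343302 \left(- \frac{1274417}{-609189 + 498 \cdot 1507 \cdot 499} - 1333847\right) = - 3343302 \left(- \frac{1274417}{-609189 + 374492514} - 1333847\right) = - 3343302 \left(- \frac{1274417}{373883325} - 1333847\right) = \left(-3343302\right) \left(- \frac{498703152675692}{373883325}\right) = \frac{555771749248982138328}{124627775}$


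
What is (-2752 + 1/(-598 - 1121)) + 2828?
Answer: 130643/1719 ≈ 75.999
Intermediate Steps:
(-2752 + 1/(-598 - 1121)) + 2828 = (-2752 + 1/(-1719)) + 2828 = (-2752 - 1/1719) + 2828 = -4730689/1719 + 2828 = 130643/1719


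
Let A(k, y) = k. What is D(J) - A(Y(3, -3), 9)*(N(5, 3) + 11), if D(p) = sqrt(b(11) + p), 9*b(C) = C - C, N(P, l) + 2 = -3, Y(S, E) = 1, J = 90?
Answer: -6 + 3*sqrt(10) ≈ 3.4868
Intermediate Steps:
N(P, l) = -5 (N(P, l) = -2 - 3 = -5)
b(C) = 0 (b(C) = (C - C)/9 = (1/9)*0 = 0)
D(p) = sqrt(p) (D(p) = sqrt(0 + p) = sqrt(p))
D(J) - A(Y(3, -3), 9)*(N(5, 3) + 11) = sqrt(90) - (-5 + 11) = 3*sqrt(10) - 6 = -6 + 3*sqrt(10)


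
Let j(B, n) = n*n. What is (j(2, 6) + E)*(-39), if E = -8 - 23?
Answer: -195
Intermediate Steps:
E = -31
j(B, n) = n**2
(j(2, 6) + E)*(-39) = (6**2 - 31)*(-39) = (36 - 31)*(-39) = 5*(-39) = -195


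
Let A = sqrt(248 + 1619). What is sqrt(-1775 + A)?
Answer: sqrt(-1775 + sqrt(1867)) ≈ 41.615*I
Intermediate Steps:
A = sqrt(1867) ≈ 43.209
sqrt(-1775 + A) = sqrt(-1775 + sqrt(1867))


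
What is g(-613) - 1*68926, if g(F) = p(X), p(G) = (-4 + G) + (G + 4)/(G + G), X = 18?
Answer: -1240405/18 ≈ -68911.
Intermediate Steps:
p(G) = -4 + G + (4 + G)/(2*G) (p(G) = (-4 + G) + (4 + G)/((2*G)) = (-4 + G) + (4 + G)*(1/(2*G)) = (-4 + G) + (4 + G)/(2*G) = -4 + G + (4 + G)/(2*G))
g(F) = 263/18 (g(F) = -7/2 + 18 + 2/18 = -7/2 + 18 + 2*(1/18) = -7/2 + 18 + ⅑ = 263/18)
g(-613) - 1*68926 = 263/18 - 1*68926 = 263/18 - 68926 = -1240405/18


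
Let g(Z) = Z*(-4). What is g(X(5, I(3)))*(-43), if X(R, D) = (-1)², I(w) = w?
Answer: 172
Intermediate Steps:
X(R, D) = 1
g(Z) = -4*Z
g(X(5, I(3)))*(-43) = -4*1*(-43) = -4*(-43) = 172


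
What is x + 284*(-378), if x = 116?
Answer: -107236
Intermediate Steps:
x + 284*(-378) = 116 + 284*(-378) = 116 - 107352 = -107236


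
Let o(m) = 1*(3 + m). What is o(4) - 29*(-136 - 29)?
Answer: 4792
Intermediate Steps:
o(m) = 3 + m
o(4) - 29*(-136 - 29) = (3 + 4) - 29*(-136 - 29) = 7 - 29*(-165) = 7 + 4785 = 4792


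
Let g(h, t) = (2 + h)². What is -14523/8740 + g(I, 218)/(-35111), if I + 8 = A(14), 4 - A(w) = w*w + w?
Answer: -902727613/306870140 ≈ -2.9417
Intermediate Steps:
A(w) = 4 - w - w² (A(w) = 4 - (w*w + w) = 4 - (w² + w) = 4 - (w + w²) = 4 + (-w - w²) = 4 - w - w²)
I = -214 (I = -8 + (4 - 1*14 - 1*14²) = -8 + (4 - 14 - 1*196) = -8 + (4 - 14 - 196) = -8 - 206 = -214)
-14523/8740 + g(I, 218)/(-35111) = -14523/8740 + (2 - 214)²/(-35111) = -14523*1/8740 + (-212)²*(-1/35111) = -14523/8740 + 44944*(-1/35111) = -14523/8740 - 44944/35111 = -902727613/306870140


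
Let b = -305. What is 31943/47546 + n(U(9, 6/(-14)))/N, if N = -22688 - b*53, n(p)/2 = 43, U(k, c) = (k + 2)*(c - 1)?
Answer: 204275233/310142558 ≈ 0.65865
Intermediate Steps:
U(k, c) = (-1 + c)*(2 + k) (U(k, c) = (2 + k)*(-1 + c) = (-1 + c)*(2 + k))
n(p) = 86 (n(p) = 2*43 = 86)
N = -6523 (N = -22688 - (-305)*53 = -22688 - 1*(-16165) = -22688 + 16165 = -6523)
31943/47546 + n(U(9, 6/(-14)))/N = 31943/47546 + 86/(-6523) = 31943*(1/47546) + 86*(-1/6523) = 31943/47546 - 86/6523 = 204275233/310142558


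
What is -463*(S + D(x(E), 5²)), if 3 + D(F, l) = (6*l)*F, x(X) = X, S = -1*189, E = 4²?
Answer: -1022304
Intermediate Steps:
E = 16
S = -189
D(F, l) = -3 + 6*F*l (D(F, l) = -3 + (6*l)*F = -3 + 6*F*l)
-463*(S + D(x(E), 5²)) = -463*(-189 + (-3 + 6*16*5²)) = -463*(-189 + (-3 + 6*16*25)) = -463*(-189 + (-3 + 2400)) = -463*(-189 + 2397) = -463*2208 = -1022304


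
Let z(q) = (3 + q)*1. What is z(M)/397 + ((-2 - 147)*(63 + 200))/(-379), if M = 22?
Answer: 15566714/150463 ≈ 103.46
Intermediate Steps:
z(q) = 3 + q
z(M)/397 + ((-2 - 147)*(63 + 200))/(-379) = (3 + 22)/397 + ((-2 - 147)*(63 + 200))/(-379) = 25*(1/397) - 149*263*(-1/379) = 25/397 - 39187*(-1/379) = 25/397 + 39187/379 = 15566714/150463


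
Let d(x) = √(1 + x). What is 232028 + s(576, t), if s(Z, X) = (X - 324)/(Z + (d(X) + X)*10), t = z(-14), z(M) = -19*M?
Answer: 605882836050/2611249 + 145*√267/2611249 ≈ 2.3203e+5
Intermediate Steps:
t = 266 (t = -19*(-14) = 266)
s(Z, X) = (-324 + X)/(Z + 10*X + 10*√(1 + X)) (s(Z, X) = (X - 324)/(Z + (√(1 + X) + X)*10) = (-324 + X)/(Z + (X + √(1 + X))*10) = (-324 + X)/(Z + (10*X + 10*√(1 + X))) = (-324 + X)/(Z + 10*X + 10*√(1 + X)))
232028 + s(576, t) = 232028 + (-324 + 266)/(576 + 10*266 + 10*√(1 + 266)) = 232028 - 58/(576 + 2660 + 10*√267) = 232028 - 58/(3236 + 10*√267)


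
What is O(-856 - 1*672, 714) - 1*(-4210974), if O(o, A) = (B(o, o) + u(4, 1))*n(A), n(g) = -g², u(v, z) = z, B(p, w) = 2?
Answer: 2681586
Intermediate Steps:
O(o, A) = -3*A² (O(o, A) = (2 + 1)*(-A²) = 3*(-A²) = -3*A²)
O(-856 - 1*672, 714) - 1*(-4210974) = -3*714² - 1*(-4210974) = -3*509796 + 4210974 = -1529388 + 4210974 = 2681586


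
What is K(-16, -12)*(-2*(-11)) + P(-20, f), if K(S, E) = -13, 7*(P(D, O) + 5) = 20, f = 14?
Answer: -2017/7 ≈ -288.14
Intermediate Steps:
P(D, O) = -15/7 (P(D, O) = -5 + (⅐)*20 = -5 + 20/7 = -15/7)
K(-16, -12)*(-2*(-11)) + P(-20, f) = -(-26)*(-11) - 15/7 = -13*22 - 15/7 = -286 - 15/7 = -2017/7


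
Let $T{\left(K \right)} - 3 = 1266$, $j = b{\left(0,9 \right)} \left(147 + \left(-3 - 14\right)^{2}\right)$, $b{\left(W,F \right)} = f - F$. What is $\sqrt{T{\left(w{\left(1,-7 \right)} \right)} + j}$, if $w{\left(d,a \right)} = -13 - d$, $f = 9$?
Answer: $3 \sqrt{141} \approx 35.623$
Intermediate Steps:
$b{\left(W,F \right)} = 9 - F$
$j = 0$ ($j = \left(9 - 9\right) \left(147 + \left(-3 - 14\right)^{2}\right) = \left(9 - 9\right) \left(147 + \left(-17\right)^{2}\right) = 0 \left(147 + 289\right) = 0 \cdot 436 = 0$)
$T{\left(K \right)} = 1269$ ($T{\left(K \right)} = 3 + 1266 = 1269$)
$\sqrt{T{\left(w{\left(1,-7 \right)} \right)} + j} = \sqrt{1269 + 0} = \sqrt{1269} = 3 \sqrt{141}$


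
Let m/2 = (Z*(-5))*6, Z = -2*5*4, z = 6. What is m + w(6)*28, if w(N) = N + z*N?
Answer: 3576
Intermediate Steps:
Z = -40 (Z = -10*4 = -40)
w(N) = 7*N (w(N) = N + 6*N = 7*N)
m = 2400 (m = 2*(-40*(-5)*6) = 2*(200*6) = 2*1200 = 2400)
m + w(6)*28 = 2400 + (7*6)*28 = 2400 + 42*28 = 2400 + 1176 = 3576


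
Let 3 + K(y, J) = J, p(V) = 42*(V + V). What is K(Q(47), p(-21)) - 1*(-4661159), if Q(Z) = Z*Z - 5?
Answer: 4659392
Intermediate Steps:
Q(Z) = -5 + Z² (Q(Z) = Z² - 5 = -5 + Z²)
p(V) = 84*V (p(V) = 42*(2*V) = 84*V)
K(y, J) = -3 + J
K(Q(47), p(-21)) - 1*(-4661159) = (-3 + 84*(-21)) - 1*(-4661159) = (-3 - 1764) + 4661159 = -1767 + 4661159 = 4659392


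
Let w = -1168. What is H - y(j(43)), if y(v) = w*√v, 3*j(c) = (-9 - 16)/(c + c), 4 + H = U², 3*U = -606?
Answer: 40800 + 2920*I*√258/129 ≈ 40800.0 + 363.58*I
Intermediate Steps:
U = -202 (U = (⅓)*(-606) = -202)
H = 40800 (H = -4 + (-202)² = -4 + 40804 = 40800)
j(c) = -25/(6*c) (j(c) = ((-9 - 16)/(c + c))/3 = (-25*1/(2*c))/3 = (-25/(2*c))/3 = -25/(6*c))
y(v) = -1168*√v
H - y(j(43)) = 40800 - (-1168)*√(-25/6/43) = 40800 - (-1168)*√(-25/6*1/43) = 40800 - (-1168)*√(-25/258) = 40800 - (-1168)*5*I*√258/258 = 40800 - (-2920)*I*√258/129 = 40800 + 2920*I*√258/129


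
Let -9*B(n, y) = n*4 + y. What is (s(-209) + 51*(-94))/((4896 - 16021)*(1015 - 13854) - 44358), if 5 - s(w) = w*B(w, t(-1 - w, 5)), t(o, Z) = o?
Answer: 88151/1285105653 ≈ 6.8594e-5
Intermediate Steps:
B(n, y) = -4*n/9 - y/9 (B(n, y) = -(n*4 + y)/9 = -(4*n + y)/9 = -(y + 4*n)/9 = -4*n/9 - y/9)
s(w) = 5 - w*(1/9 - w/3) (s(w) = 5 - w*(-4*w/9 - (-1 - w)/9) = 5 - w*(-4*w/9 + (1/9 + w/9)) = 5 - w*(1/9 - w/3))
(s(-209) + 51*(-94))/((4896 - 16021)*(1015 - 13854) - 44358) = ((5 + (1/9)*(-209)*(-1 + 3*(-209))) + 51*(-94))/((4896 - 16021)*(1015 - 13854) - 44358) = ((5 + (1/9)*(-209)*(-1 - 627)) - 4794)/(-11125*(-12839) - 44358) = ((5 + (1/9)*(-209)*(-628)) - 4794)/(142833875 - 44358) = ((5 + 131252/9) - 4794)/142789517 = (131297/9 - 4794)*(1/142789517) = (88151/9)*(1/142789517) = 88151/1285105653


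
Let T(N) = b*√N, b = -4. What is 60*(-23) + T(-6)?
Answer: -1380 - 4*I*√6 ≈ -1380.0 - 9.798*I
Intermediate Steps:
T(N) = -4*√N
60*(-23) + T(-6) = 60*(-23) - 4*I*√6 = -1380 - 4*I*√6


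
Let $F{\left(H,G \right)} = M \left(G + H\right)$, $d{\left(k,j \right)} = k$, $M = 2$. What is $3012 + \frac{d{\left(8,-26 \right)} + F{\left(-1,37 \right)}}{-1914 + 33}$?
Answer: $\frac{5665492}{1881} \approx 3012.0$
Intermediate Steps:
$F{\left(H,G \right)} = 2 G + 2 H$ ($F{\left(H,G \right)} = 2 \left(G + H\right) = 2 G + 2 H$)
$3012 + \frac{d{\left(8,-26 \right)} + F{\left(-1,37 \right)}}{-1914 + 33} = 3012 + \frac{8 + \left(2 \cdot 37 + 2 \left(-1\right)\right)}{-1914 + 33} = 3012 + \frac{8 + \left(74 - 2\right)}{-1881} = 3012 + \left(8 + 72\right) \left(- \frac{1}{1881}\right) = 3012 + 80 \left(- \frac{1}{1881}\right) = 3012 - \frac{80}{1881} = \frac{5665492}{1881}$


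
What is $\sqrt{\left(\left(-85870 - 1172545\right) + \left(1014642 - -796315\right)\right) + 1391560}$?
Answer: $\sqrt{1944102} \approx 1394.3$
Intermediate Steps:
$\sqrt{\left(\left(-85870 - 1172545\right) + \left(1014642 - -796315\right)\right) + 1391560} = \sqrt{\left(-1258415 + \left(1014642 + 796315\right)\right) + 1391560} = \sqrt{\left(-1258415 + 1810957\right) + 1391560} = \sqrt{552542 + 1391560} = \sqrt{1944102}$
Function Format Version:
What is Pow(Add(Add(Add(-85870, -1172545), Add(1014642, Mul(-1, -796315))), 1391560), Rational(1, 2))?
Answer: Pow(1944102, Rational(1, 2)) ≈ 1394.3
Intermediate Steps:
Pow(Add(Add(Add(-85870, -1172545), Add(1014642, Mul(-1, -796315))), 1391560), Rational(1, 2)) = Pow(Add(Add(-1258415, Add(1014642, 796315)), 1391560), Rational(1, 2)) = Pow(Add(Add(-1258415, 1810957), 1391560), Rational(1, 2)) = Pow(Add(552542, 1391560), Rational(1, 2)) = Pow(1944102, Rational(1, 2))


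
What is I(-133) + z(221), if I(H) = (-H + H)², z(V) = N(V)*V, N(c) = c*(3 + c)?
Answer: 10940384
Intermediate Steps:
z(V) = V²*(3 + V) (z(V) = (V*(3 + V))*V = V²*(3 + V))
I(H) = 0 (I(H) = 0² = 0)
I(-133) + z(221) = 0 + 221²*(3 + 221) = 0 + 48841*224 = 0 + 10940384 = 10940384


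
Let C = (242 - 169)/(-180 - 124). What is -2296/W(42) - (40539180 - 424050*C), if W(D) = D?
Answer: -18532324483/456 ≈ -4.0641e+7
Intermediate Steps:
C = -73/304 (C = 73/(-304) = 73*(-1/304) = -73/304 ≈ -0.24013)
-2296/W(42) - (40539180 - 424050*C) = -2296/42 - 28270/(1/(1434 - 73/304*(-15))) = -2296*1/42 - 28270/(1/(1434 + 1095/304)) = -164/3 - 28270/(1/(437031/304)) = -164/3 - 28270/304/437031 = -164/3 - 28270*437031/304 = -164/3 - 6177433185/152 = -18532324483/456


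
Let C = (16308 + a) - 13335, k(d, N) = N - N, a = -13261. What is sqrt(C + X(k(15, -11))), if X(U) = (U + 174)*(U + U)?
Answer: 4*I*sqrt(643) ≈ 101.43*I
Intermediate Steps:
k(d, N) = 0
C = -10288 (C = (16308 - 13261) - 13335 = 3047 - 13335 = -10288)
X(U) = 2*U*(174 + U) (X(U) = (174 + U)*(2*U) = 2*U*(174 + U))
sqrt(C + X(k(15, -11))) = sqrt(-10288 + 2*0*(174 + 0)) = sqrt(-10288 + 2*0*174) = sqrt(-10288 + 0) = sqrt(-10288) = 4*I*sqrt(643)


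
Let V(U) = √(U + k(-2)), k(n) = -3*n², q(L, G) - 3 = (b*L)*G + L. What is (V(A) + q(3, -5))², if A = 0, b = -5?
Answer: 6549 + 324*I*√3 ≈ 6549.0 + 561.18*I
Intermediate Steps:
q(L, G) = 3 + L - 5*G*L (q(L, G) = 3 + ((-5*L)*G + L) = 3 + (-5*G*L + L) = 3 + (L - 5*G*L) = 3 + L - 5*G*L)
V(U) = √(-12 + U) (V(U) = √(U - 3*(-2)²) = √(U - 3*4) = √(U - 12) = √(-12 + U))
(V(A) + q(3, -5))² = (√(-12 + 0) + (3 + 3 - 5*(-5)*3))² = (√(-12) + (3 + 3 + 75))² = (2*I*√3 + 81)² = (81 + 2*I*√3)²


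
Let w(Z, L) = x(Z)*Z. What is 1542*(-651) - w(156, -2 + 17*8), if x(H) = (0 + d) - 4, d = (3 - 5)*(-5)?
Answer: -1004778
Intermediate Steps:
d = 10 (d = -2*(-5) = 10)
x(H) = 6 (x(H) = (0 + 10) - 4 = 10 - 4 = 6)
w(Z, L) = 6*Z
1542*(-651) - w(156, -2 + 17*8) = 1542*(-651) - 6*156 = -1003842 - 1*936 = -1003842 - 936 = -1004778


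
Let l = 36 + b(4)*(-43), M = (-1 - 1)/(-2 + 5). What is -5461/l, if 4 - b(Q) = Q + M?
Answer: -16383/22 ≈ -744.68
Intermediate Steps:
M = -2/3 ≈ -0.66667
b(Q) = 14/3 - Q (b(Q) = 4 - (Q - 2/3) = 4 - (-2/3 + Q) = 4 + (2/3 - Q) = 14/3 - Q)
l = 22/3 (l = 36 + (14/3 - 1*4)*(-43) = 36 + (14/3 - 4)*(-43) = 36 + (2/3)*(-43) = 36 - 86/3 = 22/3 ≈ 7.3333)
-5461/l = -5461/22/3 = -5461*3/22 = -16383/22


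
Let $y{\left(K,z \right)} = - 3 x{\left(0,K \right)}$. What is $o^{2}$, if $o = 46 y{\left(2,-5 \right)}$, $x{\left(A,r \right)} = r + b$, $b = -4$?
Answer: $76176$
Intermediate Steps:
$x{\left(A,r \right)} = -4 + r$ ($x{\left(A,r \right)} = r - 4 = -4 + r$)
$y{\left(K,z \right)} = 12 - 3 K$ ($y{\left(K,z \right)} = - 3 \left(-4 + K\right) = 12 - 3 K$)
$o = 276$ ($o = 46 \left(12 - 6\right) = 46 \cdot 6 = 276$)
$o^{2} = 276^{2} = 76176$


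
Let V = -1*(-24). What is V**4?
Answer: 331776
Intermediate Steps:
V = 24
V**4 = 24**4 = 331776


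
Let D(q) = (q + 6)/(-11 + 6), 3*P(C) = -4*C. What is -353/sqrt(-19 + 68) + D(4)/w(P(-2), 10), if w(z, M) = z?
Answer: -1433/28 ≈ -51.179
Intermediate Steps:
P(C) = -4*C/3 (P(C) = (-4*C)/3 = -4*C/3)
D(q) = -6/5 - q/5 (D(q) = (6 + q)/(-5) = (6 + q)*(-1/5) = -6/5 - q/5)
-353/sqrt(-19 + 68) + D(4)/w(P(-2), 10) = -353/sqrt(-19 + 68) + (-6/5 - 1/5*4)/((-4/3*(-2))) = -353/(sqrt(49)) + (-6/5 - 4/5)/(8/3) = -353/7 - 2*3/8 = -353*1/7 - 3/4 = -353/7 - 3/4 = -1433/28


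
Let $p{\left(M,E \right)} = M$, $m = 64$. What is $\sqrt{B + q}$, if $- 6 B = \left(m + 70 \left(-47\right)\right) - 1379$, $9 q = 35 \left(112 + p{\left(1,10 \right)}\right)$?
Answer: $\frac{5 \sqrt{1738}}{6} \approx 34.741$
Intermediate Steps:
$q = \frac{3955}{9}$ ($q = \frac{35 \left(112 + 1\right)}{9} = \frac{35 \cdot 113}{9} = \frac{1}{9} \cdot 3955 = \frac{3955}{9} \approx 439.44$)
$B = \frac{1535}{2}$ ($B = - \frac{\left(64 + 70 \left(-47\right)\right) - 1379}{6} = - \frac{\left(64 - 3290\right) - 1379}{6} = - \frac{-3226 - 1379}{6} = \left(- \frac{1}{6}\right) \left(-4605\right) = \frac{1535}{2} \approx 767.5$)
$\sqrt{B + q} = \sqrt{\frac{1535}{2} + \frac{3955}{9}} = \sqrt{\frac{21725}{18}} = \frac{5 \sqrt{1738}}{6}$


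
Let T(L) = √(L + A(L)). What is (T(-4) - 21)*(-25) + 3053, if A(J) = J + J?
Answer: 3578 - 50*I*√3 ≈ 3578.0 - 86.603*I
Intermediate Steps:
A(J) = 2*J
T(L) = √3*√L (T(L) = √(L + 2*L) = √(3*L) = √3*√L)
(T(-4) - 21)*(-25) + 3053 = (√3*√(-4) - 21)*(-25) + 3053 = (√3*(2*I) - 21)*(-25) + 3053 = (2*I*√3 - 21)*(-25) + 3053 = (-21 + 2*I*√3)*(-25) + 3053 = (525 - 50*I*√3) + 3053 = 3578 - 50*I*√3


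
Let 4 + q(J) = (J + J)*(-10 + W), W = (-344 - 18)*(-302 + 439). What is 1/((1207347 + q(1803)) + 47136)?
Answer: -1/177617545 ≈ -5.6301e-9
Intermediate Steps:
W = -49594 (W = -362*137 = -49594)
q(J) = -4 - 99208*J (q(J) = -4 + (J + J)*(-10 - 49594) = -4 + (2*J)*(-49604) = -4 - 99208*J)
1/((1207347 + q(1803)) + 47136) = 1/((1207347 + (-4 - 99208*1803)) + 47136) = 1/((1207347 + (-4 - 178872024)) + 47136) = 1/((1207347 - 178872028) + 47136) = 1/(-177664681 + 47136) = 1/(-177617545) = -1/177617545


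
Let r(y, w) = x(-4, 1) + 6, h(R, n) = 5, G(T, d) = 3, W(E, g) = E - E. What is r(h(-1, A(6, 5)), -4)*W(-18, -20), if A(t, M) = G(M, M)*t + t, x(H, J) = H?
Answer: 0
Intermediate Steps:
W(E, g) = 0
A(t, M) = 4*t (A(t, M) = 3*t + t = 4*t)
r(y, w) = 2 (r(y, w) = -4 + 6 = 2)
r(h(-1, A(6, 5)), -4)*W(-18, -20) = 2*0 = 0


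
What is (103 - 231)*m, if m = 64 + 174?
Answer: -30464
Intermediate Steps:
m = 238
(103 - 231)*m = (103 - 231)*238 = -128*238 = -30464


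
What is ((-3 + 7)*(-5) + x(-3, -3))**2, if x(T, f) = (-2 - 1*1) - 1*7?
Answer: 900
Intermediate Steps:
x(T, f) = -10 (x(T, f) = (-2 - 1) - 7 = -3 - 7 = -10)
((-3 + 7)*(-5) + x(-3, -3))**2 = ((-3 + 7)*(-5) - 10)**2 = (4*(-5) - 10)**2 = (-20 - 10)**2 = (-30)**2 = 900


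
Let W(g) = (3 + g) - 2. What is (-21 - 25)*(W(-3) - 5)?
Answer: 322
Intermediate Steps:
W(g) = 1 + g
(-21 - 25)*(W(-3) - 5) = (-21 - 25)*((1 - 3) - 5) = -46*(-2 - 5) = -46*(-7) = 322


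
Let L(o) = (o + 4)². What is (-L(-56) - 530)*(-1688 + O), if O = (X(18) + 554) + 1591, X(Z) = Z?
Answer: -1536150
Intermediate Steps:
L(o) = (4 + o)²
O = 2163 (O = (18 + 554) + 1591 = 572 + 1591 = 2163)
(-L(-56) - 530)*(-1688 + O) = (-(4 - 56)² - 530)*(-1688 + 2163) = (-1*(-52)² - 530)*475 = (-1*2704 - 530)*475 = (-2704 - 530)*475 = -3234*475 = -1536150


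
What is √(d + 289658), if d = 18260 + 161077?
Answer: √468995 ≈ 684.83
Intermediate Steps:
d = 179337
√(d + 289658) = √(179337 + 289658) = √468995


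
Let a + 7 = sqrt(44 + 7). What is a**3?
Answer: -1414 + 198*sqrt(51) ≈ 0.0028289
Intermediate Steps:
a = -7 + sqrt(51) (a = -7 + sqrt(44 + 7) = -7 + sqrt(51) ≈ 0.14143)
a**3 = (-7 + sqrt(51))**3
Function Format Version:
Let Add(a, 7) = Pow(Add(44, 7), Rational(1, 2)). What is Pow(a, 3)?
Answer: Add(-1414, Mul(198, Pow(51, Rational(1, 2)))) ≈ 0.0028289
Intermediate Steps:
a = Add(-7, Pow(51, Rational(1, 2))) (a = Add(-7, Pow(Add(44, 7), Rational(1, 2))) = Add(-7, Pow(51, Rational(1, 2))) ≈ 0.14143)
Pow(a, 3) = Pow(Add(-7, Pow(51, Rational(1, 2))), 3)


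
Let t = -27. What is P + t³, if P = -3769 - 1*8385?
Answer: -31837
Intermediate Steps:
P = -12154 (P = -3769 - 8385 = -12154)
P + t³ = -12154 + (-27)³ = -12154 - 19683 = -31837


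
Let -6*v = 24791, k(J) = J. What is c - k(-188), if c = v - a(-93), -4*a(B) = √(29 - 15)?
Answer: -23663/6 + √14/4 ≈ -3942.9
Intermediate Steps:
a(B) = -√14/4 (a(B) = -√(29 - 15)/4 = -√14/4)
v = -24791/6 (v = -⅙*24791 = -24791/6 ≈ -4131.8)
c = -24791/6 + √14/4 (c = -24791/6 - (-1)*√14/4 = -24791/6 + √14/4 ≈ -4130.9)
c - k(-188) = (-24791/6 + √14/4) - 1*(-188) = (-24791/6 + √14/4) + 188 = -23663/6 + √14/4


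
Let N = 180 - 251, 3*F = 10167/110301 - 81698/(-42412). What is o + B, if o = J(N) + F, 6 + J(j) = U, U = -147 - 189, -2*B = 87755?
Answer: -17238289740250/389840501 ≈ -44219.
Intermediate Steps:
B = -87755/2 (B = -½*87755 = -87755/2 ≈ -43878.)
F = 524587439/779681002 (F = (10167/110301 - 81698/(-42412))/3 = (10167*(1/110301) - 81698*(-1/42412))/3 = (3389/36767 + 40849/21206)/3 = (⅓)*(1573762317/779681002) = 524587439/779681002 ≈ 0.67282)
U = -336
N = -71
J(j) = -342 (J(j) = -6 - 336 = -342)
o = -266126315245/779681002 (o = -342 + 524587439/779681002 = -266126315245/779681002 ≈ -341.33)
o + B = -266126315245/779681002 - 87755/2 = -17238289740250/389840501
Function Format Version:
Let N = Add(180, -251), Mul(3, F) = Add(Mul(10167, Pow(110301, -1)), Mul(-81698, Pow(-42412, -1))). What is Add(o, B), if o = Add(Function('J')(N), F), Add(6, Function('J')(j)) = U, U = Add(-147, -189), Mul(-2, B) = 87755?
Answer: Rational(-17238289740250, 389840501) ≈ -44219.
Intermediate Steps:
B = Rational(-87755, 2) (B = Mul(Rational(-1, 2), 87755) = Rational(-87755, 2) ≈ -43878.)
F = Rational(524587439, 779681002) (F = Mul(Rational(1, 3), Add(Mul(10167, Pow(110301, -1)), Mul(-81698, Pow(-42412, -1)))) = Mul(Rational(1, 3), Add(Mul(10167, Rational(1, 110301)), Mul(-81698, Rational(-1, 42412)))) = Mul(Rational(1, 3), Add(Rational(3389, 36767), Rational(40849, 21206))) = Mul(Rational(1, 3), Rational(1573762317, 779681002)) = Rational(524587439, 779681002) ≈ 0.67282)
U = -336
N = -71
Function('J')(j) = -342 (Function('J')(j) = Add(-6, -336) = -342)
o = Rational(-266126315245, 779681002) (o = Add(-342, Rational(524587439, 779681002)) = Rational(-266126315245, 779681002) ≈ -341.33)
Add(o, B) = Add(Rational(-266126315245, 779681002), Rational(-87755, 2)) = Rational(-17238289740250, 389840501)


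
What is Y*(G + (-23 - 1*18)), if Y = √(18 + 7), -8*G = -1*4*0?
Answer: -205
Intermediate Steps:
G = 0 (G = -(-1*4)*0/8 = -(-1)*0/2 = -⅛*0 = 0)
Y = 5 (Y = √25 = 5)
Y*(G + (-23 - 1*18)) = 5*(0 + (-23 - 1*18)) = 5*(0 + (-23 - 18)) = 5*(0 - 41) = 5*(-41) = -205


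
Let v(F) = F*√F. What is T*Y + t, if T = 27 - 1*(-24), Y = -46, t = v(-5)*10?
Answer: -2346 - 50*I*√5 ≈ -2346.0 - 111.8*I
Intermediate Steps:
v(F) = F^(3/2)
t = -50*I*√5 (t = (-5)^(3/2)*10 = -5*I*√5*10 = -50*I*√5 ≈ -111.8*I)
T = 51 (T = 27 + 24 = 51)
T*Y + t = 51*(-46) - 50*I*√5 = -2346 - 50*I*√5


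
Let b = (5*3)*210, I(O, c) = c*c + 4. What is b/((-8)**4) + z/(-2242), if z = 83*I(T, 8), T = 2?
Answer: -4013881/2295808 ≈ -1.7484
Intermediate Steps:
I(O, c) = 4 + c**2 (I(O, c) = c**2 + 4 = 4 + c**2)
z = 5644 (z = 83*(4 + 8**2) = 83*(4 + 64) = 83*68 = 5644)
b = 3150 (b = 15*210 = 3150)
b/((-8)**4) + z/(-2242) = 3150/((-8)**4) + 5644/(-2242) = 3150/4096 + 5644*(-1/2242) = 3150*(1/4096) - 2822/1121 = 1575/2048 - 2822/1121 = -4013881/2295808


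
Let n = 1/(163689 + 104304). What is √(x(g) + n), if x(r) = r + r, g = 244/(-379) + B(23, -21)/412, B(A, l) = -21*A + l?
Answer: I*√45410313939839418691/3487214247 ≈ 1.9324*I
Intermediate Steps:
B(A, l) = l - 21*A
g = -72886/39037 (g = 244/(-379) + (-21 - 21*23)/412 = 244*(-1/379) + (-21 - 483)*(1/412) = -244/379 - 504*1/412 = -244/379 - 126/103 = -72886/39037 ≈ -1.8671)
x(r) = 2*r
n = 1/267993 ≈ 3.7314e-6
√(x(g) + n) = √(2*(-72886/39037) + 1/267993) = √(-145772/39037 + 1/267993) = √(-39065836559/10461642741) = I*√45410313939839418691/3487214247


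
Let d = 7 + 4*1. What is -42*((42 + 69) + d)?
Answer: -5124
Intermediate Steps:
d = 11 (d = 7 + 4 = 11)
-42*((42 + 69) + d) = -42*((42 + 69) + 11) = -42*(111 + 11) = -42*122 = -5124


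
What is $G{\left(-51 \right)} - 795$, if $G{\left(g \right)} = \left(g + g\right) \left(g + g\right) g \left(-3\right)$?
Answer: $1591017$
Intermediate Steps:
$G{\left(g \right)} = - 12 g^{3}$ ($G{\left(g \right)} = 2 g 2 g g \left(-3\right) = 4 g^{2} g \left(-3\right) = 4 g^{3} \left(-3\right) = - 12 g^{3}$)
$G{\left(-51 \right)} - 795 = - 12 \left(-51\right)^{3} - 795 = \left(-12\right) \left(-132651\right) - 795 = 1591812 - 795 = 1591017$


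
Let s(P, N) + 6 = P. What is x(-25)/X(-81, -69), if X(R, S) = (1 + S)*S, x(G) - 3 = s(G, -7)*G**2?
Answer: -4843/1173 ≈ -4.1287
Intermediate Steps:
s(P, N) = -6 + P
x(G) = 3 + G**2*(-6 + G) (x(G) = 3 + (-6 + G)*G**2 = 3 + G**2*(-6 + G))
X(R, S) = S*(1 + S)
x(-25)/X(-81, -69) = (3 + (-25)**2*(-6 - 25))/((-69*(1 - 69))) = (3 + 625*(-31))/((-69*(-68))) = (3 - 19375)/4692 = -19372*1/4692 = -4843/1173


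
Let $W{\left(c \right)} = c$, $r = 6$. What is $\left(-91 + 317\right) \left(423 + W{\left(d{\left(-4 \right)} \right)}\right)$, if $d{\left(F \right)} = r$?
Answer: $96954$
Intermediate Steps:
$d{\left(F \right)} = 6$
$\left(-91 + 317\right) \left(423 + W{\left(d{\left(-4 \right)} \right)}\right) = \left(-91 + 317\right) \left(423 + 6\right) = 226 \cdot 429 = 96954$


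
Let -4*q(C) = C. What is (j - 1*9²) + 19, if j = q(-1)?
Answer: -247/4 ≈ -61.750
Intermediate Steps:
q(C) = -C/4
j = ¼ (j = -¼*(-1) = ¼ ≈ 0.25000)
(j - 1*9²) + 19 = (¼ - 1*9²) + 19 = (¼ - 1*81) + 19 = (¼ - 81) + 19 = -323/4 + 19 = -247/4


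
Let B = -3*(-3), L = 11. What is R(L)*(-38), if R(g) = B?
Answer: -342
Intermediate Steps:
B = 9
R(g) = 9
R(L)*(-38) = 9*(-38) = -342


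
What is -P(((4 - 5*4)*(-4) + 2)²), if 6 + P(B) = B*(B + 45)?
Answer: -19170750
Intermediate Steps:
P(B) = -6 + B*(45 + B) (P(B) = -6 + B*(B + 45) = -6 + B*(45 + B))
-P(((4 - 5*4)*(-4) + 2)²) = -(-6 + (((4 - 5*4)*(-4) + 2)²)² + 45*((4 - 5*4)*(-4) + 2)²) = -(-6 + (((4 - 20)*(-4) + 2)²)² + 45*((4 - 20)*(-4) + 2)²) = -(-6 + ((-16*(-4) + 2)²)² + 45*(-16*(-4) + 2)²) = -(-6 + ((64 + 2)²)² + 45*(64 + 2)²) = -(-6 + (66²)² + 45*66²) = -(-6 + 4356² + 45*4356) = -(-6 + 18974736 + 196020) = -1*19170750 = -19170750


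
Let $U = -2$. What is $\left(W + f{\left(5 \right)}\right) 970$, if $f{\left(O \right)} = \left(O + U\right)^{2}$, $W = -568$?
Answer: $-542230$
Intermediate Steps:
$f{\left(O \right)} = \left(-2 + O\right)^{2}$ ($f{\left(O \right)} = \left(O - 2\right)^{2} = \left(-2 + O\right)^{2}$)
$\left(W + f{\left(5 \right)}\right) 970 = \left(-568 + \left(-2 + 5\right)^{2}\right) 970 = \left(-568 + 3^{2}\right) 970 = \left(-568 + 9\right) 970 = \left(-559\right) 970 = -542230$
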